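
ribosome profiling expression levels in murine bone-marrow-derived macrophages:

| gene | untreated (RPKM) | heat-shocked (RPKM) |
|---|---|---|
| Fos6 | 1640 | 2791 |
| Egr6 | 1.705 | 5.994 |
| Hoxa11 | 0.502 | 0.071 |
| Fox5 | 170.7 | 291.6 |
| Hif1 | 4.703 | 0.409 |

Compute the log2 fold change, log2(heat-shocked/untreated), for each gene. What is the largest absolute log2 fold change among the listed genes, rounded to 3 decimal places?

3.523

log2(2791/1640) = 0.767  (Fos6)
log2(5.994/1.705) = 1.814  (Egr6)
log2(0.071/0.502) = -2.822  (Hoxa11)
log2(291.6/170.7) = 0.773  (Fox5)
log2(0.409/4.703) = -3.523  (Hif1)
The largest magnitude belongs to Hif1.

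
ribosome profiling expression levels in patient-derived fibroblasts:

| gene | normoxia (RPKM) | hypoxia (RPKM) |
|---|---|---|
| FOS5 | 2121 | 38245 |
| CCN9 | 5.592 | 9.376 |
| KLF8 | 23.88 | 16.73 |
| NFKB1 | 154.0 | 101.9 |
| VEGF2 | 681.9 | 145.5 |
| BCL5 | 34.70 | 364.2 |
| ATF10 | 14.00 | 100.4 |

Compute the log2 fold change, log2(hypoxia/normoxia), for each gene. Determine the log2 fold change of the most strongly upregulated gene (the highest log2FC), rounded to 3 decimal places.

4.172

log2(38245/2121) = 4.172  (FOS5)
log2(9.376/5.592) = 0.746  (CCN9)
log2(16.73/23.88) = -0.513  (KLF8)
log2(101.9/154.0) = -0.596  (NFKB1)
log2(145.5/681.9) = -2.229  (VEGF2)
log2(364.2/34.70) = 3.392  (BCL5)
log2(100.4/14.00) = 2.842  (ATF10)
FOS5 is most strongly upregulated.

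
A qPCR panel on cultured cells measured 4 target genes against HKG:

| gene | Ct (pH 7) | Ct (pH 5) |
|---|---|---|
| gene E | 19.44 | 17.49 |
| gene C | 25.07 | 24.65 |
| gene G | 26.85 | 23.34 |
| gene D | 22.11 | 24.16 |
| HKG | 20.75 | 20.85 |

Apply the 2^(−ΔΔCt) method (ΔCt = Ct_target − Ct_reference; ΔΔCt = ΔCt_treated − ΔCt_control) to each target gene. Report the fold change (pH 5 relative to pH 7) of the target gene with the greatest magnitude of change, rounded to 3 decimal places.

12.210

gene E: ΔΔCt = (17.49−20.85) − (19.44−20.75) = -3.36 − (-1.31) = -2.05; fold change = 2^2.05 = 4.141
gene C: ΔΔCt = (24.65−20.85) − (25.07−20.75) = 3.80 − 4.32 = -0.52; fold change = 2^0.52 = 1.434
gene G: ΔΔCt = (23.34−20.85) − (26.85−20.75) = 2.49 − 6.10 = -3.61; fold change = 2^3.61 = 12.210
gene D: ΔΔCt = (24.16−20.85) − (22.11−20.75) = 3.31 − 1.36 = 1.95; fold change = 2^-1.95 = 0.259
gene G has the largest |ΔΔCt| = 3.61.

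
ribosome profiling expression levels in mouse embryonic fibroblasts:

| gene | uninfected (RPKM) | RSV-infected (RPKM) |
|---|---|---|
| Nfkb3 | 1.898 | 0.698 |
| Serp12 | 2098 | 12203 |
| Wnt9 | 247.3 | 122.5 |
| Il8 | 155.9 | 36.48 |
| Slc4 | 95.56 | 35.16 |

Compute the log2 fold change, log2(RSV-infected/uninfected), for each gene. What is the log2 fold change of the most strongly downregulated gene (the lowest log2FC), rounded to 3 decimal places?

log2(0.698/1.898) = -1.443  (Nfkb3)
log2(12203/2098) = 2.540  (Serp12)
log2(122.5/247.3) = -1.013  (Wnt9)
log2(36.48/155.9) = -2.095  (Il8)
log2(35.16/95.56) = -1.442  (Slc4)
Il8 is most strongly downregulated.

-2.095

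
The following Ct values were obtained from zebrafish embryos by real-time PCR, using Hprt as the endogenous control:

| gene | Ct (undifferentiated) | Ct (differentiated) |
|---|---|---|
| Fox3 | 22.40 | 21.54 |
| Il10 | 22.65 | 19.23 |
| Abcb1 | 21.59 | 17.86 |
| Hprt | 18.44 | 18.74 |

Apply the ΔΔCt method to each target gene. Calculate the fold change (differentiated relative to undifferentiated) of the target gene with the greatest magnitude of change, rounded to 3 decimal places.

Fox3: ΔΔCt = (21.54−18.74) − (22.40−18.44) = 2.80 − 3.96 = -1.16; fold change = 2^1.16 = 2.235
Il10: ΔΔCt = (19.23−18.74) − (22.65−18.44) = 0.49 − 4.21 = -3.72; fold change = 2^3.72 = 13.177
Abcb1: ΔΔCt = (17.86−18.74) − (21.59−18.44) = -0.88 − 3.15 = -4.03; fold change = 2^4.03 = 16.336
Abcb1 has the largest |ΔΔCt| = 4.03.

16.336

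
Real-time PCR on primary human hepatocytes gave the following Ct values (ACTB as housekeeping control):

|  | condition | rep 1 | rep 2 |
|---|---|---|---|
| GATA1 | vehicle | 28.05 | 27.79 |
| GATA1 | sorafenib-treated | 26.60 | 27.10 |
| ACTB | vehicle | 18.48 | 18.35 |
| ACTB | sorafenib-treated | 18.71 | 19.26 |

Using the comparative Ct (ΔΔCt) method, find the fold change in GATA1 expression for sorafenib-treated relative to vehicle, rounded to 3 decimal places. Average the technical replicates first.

3.117

Mean Ct: GATA1 vehicle 27.920; GATA1 sorafenib-treated 26.850; ACTB vehicle 18.415; ACTB sorafenib-treated 18.985
ΔCt(vehicle) = 27.920 − 18.415 = 9.505
ΔCt(sorafenib-treated) = 26.850 − 18.985 = 7.865
ΔΔCt = 7.865 − 9.505 = -1.640
Fold change = 2^(−(-1.640)) = 2^1.640 = 3.1167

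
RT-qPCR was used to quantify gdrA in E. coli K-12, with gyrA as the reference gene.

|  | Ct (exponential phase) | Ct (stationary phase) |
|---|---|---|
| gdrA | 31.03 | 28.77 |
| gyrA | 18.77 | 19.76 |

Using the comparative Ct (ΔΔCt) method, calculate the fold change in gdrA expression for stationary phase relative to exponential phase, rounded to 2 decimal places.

9.51

ΔCt(exponential phase) = 31.030 − 18.770 = 12.260
ΔCt(stationary phase) = 28.770 − 19.760 = 9.010
ΔΔCt = 9.010 − 12.260 = -3.250
Fold change = 2^(−(-3.250)) = 2^3.250 = 9.514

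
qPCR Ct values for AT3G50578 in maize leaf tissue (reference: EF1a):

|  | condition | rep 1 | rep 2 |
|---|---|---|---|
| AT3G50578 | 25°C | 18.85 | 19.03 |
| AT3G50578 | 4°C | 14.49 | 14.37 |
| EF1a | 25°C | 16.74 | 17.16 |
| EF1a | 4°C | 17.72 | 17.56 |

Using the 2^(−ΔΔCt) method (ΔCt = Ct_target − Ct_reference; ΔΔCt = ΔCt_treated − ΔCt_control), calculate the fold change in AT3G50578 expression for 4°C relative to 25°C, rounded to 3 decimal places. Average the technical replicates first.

36.758

Mean Ct: AT3G50578 25°C 18.940; AT3G50578 4°C 14.430; EF1a 25°C 16.950; EF1a 4°C 17.640
ΔCt(25°C) = 18.940 − 16.950 = 1.990
ΔCt(4°C) = 14.430 − 17.640 = -3.210
ΔΔCt = -3.210 − 1.990 = -5.200
Fold change = 2^(−(-5.200)) = 2^5.200 = 36.7583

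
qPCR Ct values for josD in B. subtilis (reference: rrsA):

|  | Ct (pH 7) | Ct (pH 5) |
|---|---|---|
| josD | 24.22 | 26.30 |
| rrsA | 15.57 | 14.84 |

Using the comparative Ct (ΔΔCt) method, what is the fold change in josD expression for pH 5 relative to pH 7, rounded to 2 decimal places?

0.14

ΔCt(pH 7) = 24.220 − 15.570 = 8.650
ΔCt(pH 5) = 26.300 − 14.840 = 11.460
ΔΔCt = 11.460 − 8.650 = 2.810
Fold change = 2^(−2.810) = 0.143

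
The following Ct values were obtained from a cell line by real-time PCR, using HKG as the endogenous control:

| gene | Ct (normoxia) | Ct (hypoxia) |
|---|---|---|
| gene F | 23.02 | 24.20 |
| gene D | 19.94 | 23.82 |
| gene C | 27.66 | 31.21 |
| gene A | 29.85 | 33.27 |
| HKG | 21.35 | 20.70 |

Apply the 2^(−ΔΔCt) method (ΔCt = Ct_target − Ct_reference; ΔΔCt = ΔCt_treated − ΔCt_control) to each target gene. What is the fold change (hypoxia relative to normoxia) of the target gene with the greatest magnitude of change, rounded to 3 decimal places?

gene F: ΔΔCt = (24.20−20.70) − (23.02−21.35) = 3.50 − 1.67 = 1.83; fold change = 2^-1.83 = 0.281
gene D: ΔΔCt = (23.82−20.70) − (19.94−21.35) = 3.12 − (-1.41) = 4.53; fold change = 2^-4.53 = 0.043
gene C: ΔΔCt = (31.21−20.70) − (27.66−21.35) = 10.51 − 6.31 = 4.20; fold change = 2^-4.20 = 0.054
gene A: ΔΔCt = (33.27−20.70) − (29.85−21.35) = 12.57 − 8.50 = 4.07; fold change = 2^-4.07 = 0.060
gene D has the largest |ΔΔCt| = 4.53.

0.043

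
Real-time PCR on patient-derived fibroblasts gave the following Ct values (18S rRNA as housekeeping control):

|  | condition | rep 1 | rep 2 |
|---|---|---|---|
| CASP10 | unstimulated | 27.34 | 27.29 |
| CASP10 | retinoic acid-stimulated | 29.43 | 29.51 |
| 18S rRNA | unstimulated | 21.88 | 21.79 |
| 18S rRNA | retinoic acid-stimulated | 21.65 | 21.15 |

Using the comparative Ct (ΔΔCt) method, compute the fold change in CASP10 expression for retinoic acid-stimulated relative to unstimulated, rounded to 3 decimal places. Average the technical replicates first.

0.166

Mean Ct: CASP10 unstimulated 27.315; CASP10 retinoic acid-stimulated 29.470; 18S rRNA unstimulated 21.835; 18S rRNA retinoic acid-stimulated 21.400
ΔCt(unstimulated) = 27.315 − 21.835 = 5.480
ΔCt(retinoic acid-stimulated) = 29.470 − 21.400 = 8.070
ΔΔCt = 8.070 − 5.480 = 2.590
Fold change = 2^(−2.590) = 0.1661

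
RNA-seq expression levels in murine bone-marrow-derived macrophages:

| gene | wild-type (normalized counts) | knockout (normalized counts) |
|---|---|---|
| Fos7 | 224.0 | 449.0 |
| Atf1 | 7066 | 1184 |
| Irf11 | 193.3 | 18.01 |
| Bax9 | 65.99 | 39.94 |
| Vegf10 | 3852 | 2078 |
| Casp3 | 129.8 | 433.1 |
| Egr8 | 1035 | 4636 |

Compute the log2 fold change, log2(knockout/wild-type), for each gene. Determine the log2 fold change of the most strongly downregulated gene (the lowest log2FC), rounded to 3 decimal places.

-3.424

log2(449.0/224.0) = 1.003  (Fos7)
log2(1184/7066) = -2.577  (Atf1)
log2(18.01/193.3) = -3.424  (Irf11)
log2(39.94/65.99) = -0.724  (Bax9)
log2(2078/3852) = -0.890  (Vegf10)
log2(433.1/129.8) = 1.738  (Casp3)
log2(4636/1035) = 2.163  (Egr8)
Irf11 is most strongly downregulated.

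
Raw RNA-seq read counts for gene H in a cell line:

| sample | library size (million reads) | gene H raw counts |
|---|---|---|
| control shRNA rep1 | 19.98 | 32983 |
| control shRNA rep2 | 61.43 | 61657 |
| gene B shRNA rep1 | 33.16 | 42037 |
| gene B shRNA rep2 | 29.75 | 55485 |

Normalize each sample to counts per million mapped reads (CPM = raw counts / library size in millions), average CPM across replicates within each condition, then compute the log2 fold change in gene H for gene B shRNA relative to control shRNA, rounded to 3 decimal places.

CPM(control shRNA rep1) = 32983 / 19.98 = 1650.8008
CPM(control shRNA rep2) = 61657 / 61.43 = 1003.6953
CPM(gene B shRNA rep1) = 42037 / 33.16 = 1267.7021
CPM(gene B shRNA rep2) = 55485 / 29.75 = 1865.0420
mean CPM(control shRNA) = 1327.2480; mean CPM(gene B shRNA) = 1566.3720
Fold change = 1566.3720 / 1327.2480 = 1.18017
log2(1.18017) = 0.2390

0.239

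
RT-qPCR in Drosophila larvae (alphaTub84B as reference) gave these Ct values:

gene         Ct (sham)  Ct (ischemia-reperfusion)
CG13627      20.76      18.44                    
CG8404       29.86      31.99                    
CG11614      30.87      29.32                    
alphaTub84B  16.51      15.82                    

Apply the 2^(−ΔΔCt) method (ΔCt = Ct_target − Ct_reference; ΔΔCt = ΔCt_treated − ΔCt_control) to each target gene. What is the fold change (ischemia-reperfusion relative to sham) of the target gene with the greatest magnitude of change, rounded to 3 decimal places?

0.142

CG13627: ΔΔCt = (18.44−15.82) − (20.76−16.51) = 2.62 − 4.25 = -1.63; fold change = 2^1.63 = 3.095
CG8404: ΔΔCt = (31.99−15.82) − (29.86−16.51) = 16.17 − 13.35 = 2.82; fold change = 2^-2.82 = 0.142
CG11614: ΔΔCt = (29.32−15.82) − (30.87−16.51) = 13.50 − 14.36 = -0.86; fold change = 2^0.86 = 1.815
CG8404 has the largest |ΔΔCt| = 2.82.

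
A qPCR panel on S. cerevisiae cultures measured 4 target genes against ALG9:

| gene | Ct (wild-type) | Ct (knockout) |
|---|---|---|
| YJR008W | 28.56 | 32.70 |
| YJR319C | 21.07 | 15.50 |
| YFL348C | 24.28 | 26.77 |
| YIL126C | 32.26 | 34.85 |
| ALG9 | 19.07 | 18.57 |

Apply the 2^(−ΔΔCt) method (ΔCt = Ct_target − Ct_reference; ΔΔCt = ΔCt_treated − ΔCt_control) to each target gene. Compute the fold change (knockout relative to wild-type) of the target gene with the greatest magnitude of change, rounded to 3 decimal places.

YJR008W: ΔΔCt = (32.70−18.57) − (28.56−19.07) = 14.13 − 9.49 = 4.64; fold change = 2^-4.64 = 0.040
YJR319C: ΔΔCt = (15.50−18.57) − (21.07−19.07) = -3.07 − 2.00 = -5.07; fold change = 2^5.07 = 33.591
YFL348C: ΔΔCt = (26.77−18.57) − (24.28−19.07) = 8.20 − 5.21 = 2.99; fold change = 2^-2.99 = 0.126
YIL126C: ΔΔCt = (34.85−18.57) − (32.26−19.07) = 16.28 − 13.19 = 3.09; fold change = 2^-3.09 = 0.117
YJR319C has the largest |ΔΔCt| = 5.07.

33.591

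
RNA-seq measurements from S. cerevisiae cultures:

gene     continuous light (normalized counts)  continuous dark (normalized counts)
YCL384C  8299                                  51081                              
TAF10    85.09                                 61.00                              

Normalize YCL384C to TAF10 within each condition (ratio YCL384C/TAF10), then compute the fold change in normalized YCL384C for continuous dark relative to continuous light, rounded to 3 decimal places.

8.586

YCL384C/TAF10 (continuous light) = 8299 / 85.09 = 97.532
YCL384C/TAF10 (continuous dark) = 51081 / 61.00 = 837.39
Fold change = 837.39 / 97.532 = 8.5858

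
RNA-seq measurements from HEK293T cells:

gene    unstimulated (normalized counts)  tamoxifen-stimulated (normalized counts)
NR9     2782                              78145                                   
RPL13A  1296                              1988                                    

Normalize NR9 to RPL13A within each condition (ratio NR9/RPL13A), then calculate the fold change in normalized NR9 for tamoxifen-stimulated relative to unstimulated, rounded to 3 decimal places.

18.312

NR9/RPL13A (unstimulated) = 2782 / 1296 = 2.1466
NR9/RPL13A (tamoxifen-stimulated) = 78145 / 1988 = 39.308
Fold change = 39.308 / 2.1466 = 18.3119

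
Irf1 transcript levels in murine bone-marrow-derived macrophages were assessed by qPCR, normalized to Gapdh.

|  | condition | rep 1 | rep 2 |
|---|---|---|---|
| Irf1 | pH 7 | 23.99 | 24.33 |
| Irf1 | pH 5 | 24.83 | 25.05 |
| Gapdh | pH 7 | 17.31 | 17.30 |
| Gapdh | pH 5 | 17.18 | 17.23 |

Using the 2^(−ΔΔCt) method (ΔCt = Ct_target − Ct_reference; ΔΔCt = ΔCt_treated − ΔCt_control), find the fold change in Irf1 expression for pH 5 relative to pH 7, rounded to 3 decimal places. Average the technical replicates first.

0.543

Mean Ct: Irf1 pH 7 24.160; Irf1 pH 5 24.940; Gapdh pH 7 17.305; Gapdh pH 5 17.205
ΔCt(pH 7) = 24.160 − 17.305 = 6.855
ΔCt(pH 5) = 24.940 − 17.205 = 7.735
ΔΔCt = 7.735 − 6.855 = 0.880
Fold change = 2^(−0.880) = 0.5434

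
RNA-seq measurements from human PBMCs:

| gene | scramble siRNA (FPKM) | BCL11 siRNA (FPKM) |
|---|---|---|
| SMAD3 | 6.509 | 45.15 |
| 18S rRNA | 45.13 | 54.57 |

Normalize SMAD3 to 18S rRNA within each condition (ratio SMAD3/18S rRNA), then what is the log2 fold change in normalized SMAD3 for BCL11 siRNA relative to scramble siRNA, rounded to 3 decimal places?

SMAD3/18S rRNA (scramble siRNA) = 6.509 / 45.13 = 0.14423
SMAD3/18S rRNA (BCL11 siRNA) = 45.15 / 54.57 = 0.82738
Fold change = 0.82738 / 0.14423 = 5.7366
log2(5.7366) = 2.5202

2.520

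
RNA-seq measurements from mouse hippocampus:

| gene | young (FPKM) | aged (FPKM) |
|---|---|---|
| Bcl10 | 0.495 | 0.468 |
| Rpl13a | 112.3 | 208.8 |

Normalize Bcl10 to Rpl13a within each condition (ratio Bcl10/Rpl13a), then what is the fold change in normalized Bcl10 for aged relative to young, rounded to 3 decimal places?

Bcl10/Rpl13a (young) = 0.495 / 112.3 = 0.0044078
Bcl10/Rpl13a (aged) = 0.468 / 208.8 = 0.0022414
Fold change = 0.0022414 / 0.0044078 = 0.5085

0.508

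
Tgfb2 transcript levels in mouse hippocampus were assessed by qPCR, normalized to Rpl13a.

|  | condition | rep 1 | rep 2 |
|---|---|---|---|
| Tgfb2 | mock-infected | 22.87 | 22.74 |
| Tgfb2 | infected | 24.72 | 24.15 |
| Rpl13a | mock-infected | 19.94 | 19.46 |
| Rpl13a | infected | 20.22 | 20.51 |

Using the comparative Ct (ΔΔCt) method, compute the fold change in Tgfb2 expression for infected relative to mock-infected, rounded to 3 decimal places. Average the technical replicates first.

0.512

Mean Ct: Tgfb2 mock-infected 22.805; Tgfb2 infected 24.435; Rpl13a mock-infected 19.700; Rpl13a infected 20.365
ΔCt(mock-infected) = 22.805 − 19.700 = 3.105
ΔCt(infected) = 24.435 − 20.365 = 4.070
ΔΔCt = 4.070 − 3.105 = 0.965
Fold change = 2^(−0.965) = 0.5123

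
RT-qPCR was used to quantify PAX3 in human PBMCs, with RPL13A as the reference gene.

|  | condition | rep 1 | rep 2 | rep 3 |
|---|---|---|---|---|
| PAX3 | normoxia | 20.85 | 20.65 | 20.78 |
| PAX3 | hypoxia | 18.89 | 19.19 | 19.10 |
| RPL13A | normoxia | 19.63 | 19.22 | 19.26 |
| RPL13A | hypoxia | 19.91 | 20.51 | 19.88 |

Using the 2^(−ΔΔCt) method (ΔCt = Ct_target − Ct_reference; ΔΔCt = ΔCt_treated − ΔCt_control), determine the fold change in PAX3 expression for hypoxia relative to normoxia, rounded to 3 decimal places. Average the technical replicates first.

Mean Ct: PAX3 normoxia 20.760; PAX3 hypoxia 19.060; RPL13A normoxia 19.370; RPL13A hypoxia 20.100
ΔCt(normoxia) = 20.760 − 19.370 = 1.390
ΔCt(hypoxia) = 19.060 − 20.100 = -1.040
ΔΔCt = -1.040 − 1.390 = -2.430
Fold change = 2^(−(-2.430)) = 2^2.430 = 5.3889

5.389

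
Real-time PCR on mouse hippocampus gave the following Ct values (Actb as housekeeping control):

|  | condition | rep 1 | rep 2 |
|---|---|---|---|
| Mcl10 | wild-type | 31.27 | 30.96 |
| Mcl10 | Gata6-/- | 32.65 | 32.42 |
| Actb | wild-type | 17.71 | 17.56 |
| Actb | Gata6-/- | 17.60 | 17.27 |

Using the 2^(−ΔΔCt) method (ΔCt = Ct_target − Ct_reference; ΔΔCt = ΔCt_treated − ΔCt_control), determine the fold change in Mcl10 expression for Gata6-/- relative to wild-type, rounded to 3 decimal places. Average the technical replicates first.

0.325

Mean Ct: Mcl10 wild-type 31.115; Mcl10 Gata6-/- 32.535; Actb wild-type 17.635; Actb Gata6-/- 17.435
ΔCt(wild-type) = 31.115 − 17.635 = 13.480
ΔCt(Gata6-/-) = 32.535 − 17.435 = 15.100
ΔΔCt = 15.100 − 13.480 = 1.620
Fold change = 2^(−1.620) = 0.3253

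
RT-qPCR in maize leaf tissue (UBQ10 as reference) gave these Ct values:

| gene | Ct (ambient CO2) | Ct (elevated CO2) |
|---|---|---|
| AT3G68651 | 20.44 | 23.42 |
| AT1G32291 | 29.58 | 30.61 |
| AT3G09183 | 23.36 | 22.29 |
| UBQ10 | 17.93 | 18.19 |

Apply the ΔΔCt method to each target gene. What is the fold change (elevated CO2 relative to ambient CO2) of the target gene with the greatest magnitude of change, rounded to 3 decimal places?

AT3G68651: ΔΔCt = (23.42−18.19) − (20.44−17.93) = 5.23 − 2.51 = 2.72; fold change = 2^-2.72 = 0.152
AT1G32291: ΔΔCt = (30.61−18.19) − (29.58−17.93) = 12.42 − 11.65 = 0.77; fold change = 2^-0.77 = 0.586
AT3G09183: ΔΔCt = (22.29−18.19) − (23.36−17.93) = 4.10 − 5.43 = -1.33; fold change = 2^1.33 = 2.514
AT3G68651 has the largest |ΔΔCt| = 2.72.

0.152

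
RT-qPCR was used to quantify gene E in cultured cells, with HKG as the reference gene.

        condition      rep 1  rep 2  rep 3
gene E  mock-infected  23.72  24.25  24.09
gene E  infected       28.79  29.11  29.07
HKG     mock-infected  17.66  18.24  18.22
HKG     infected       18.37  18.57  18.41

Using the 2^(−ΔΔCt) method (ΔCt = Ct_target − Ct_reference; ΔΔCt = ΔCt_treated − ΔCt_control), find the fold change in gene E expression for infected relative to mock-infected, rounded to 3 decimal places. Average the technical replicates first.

Mean Ct: gene E mock-infected 24.020; gene E infected 28.990; HKG mock-infected 18.040; HKG infected 18.450
ΔCt(mock-infected) = 24.020 − 18.040 = 5.980
ΔCt(infected) = 28.990 − 18.450 = 10.540
ΔΔCt = 10.540 − 5.980 = 4.560
Fold change = 2^(−4.560) = 0.0424

0.042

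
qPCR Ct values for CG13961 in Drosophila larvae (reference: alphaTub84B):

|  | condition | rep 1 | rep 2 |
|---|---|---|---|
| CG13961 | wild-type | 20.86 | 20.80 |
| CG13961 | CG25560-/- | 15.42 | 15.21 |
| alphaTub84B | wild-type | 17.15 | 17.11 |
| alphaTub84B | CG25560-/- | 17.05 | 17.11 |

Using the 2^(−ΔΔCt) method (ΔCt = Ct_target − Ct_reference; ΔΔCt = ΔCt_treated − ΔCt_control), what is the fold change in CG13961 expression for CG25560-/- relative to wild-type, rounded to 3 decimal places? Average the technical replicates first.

Mean Ct: CG13961 wild-type 20.830; CG13961 CG25560-/- 15.315; alphaTub84B wild-type 17.130; alphaTub84B CG25560-/- 17.080
ΔCt(wild-type) = 20.830 − 17.130 = 3.700
ΔCt(CG25560-/-) = 15.315 − 17.080 = -1.765
ΔΔCt = -1.765 − 3.700 = -5.465
Fold change = 2^(−(-5.465)) = 2^5.465 = 44.1702

44.170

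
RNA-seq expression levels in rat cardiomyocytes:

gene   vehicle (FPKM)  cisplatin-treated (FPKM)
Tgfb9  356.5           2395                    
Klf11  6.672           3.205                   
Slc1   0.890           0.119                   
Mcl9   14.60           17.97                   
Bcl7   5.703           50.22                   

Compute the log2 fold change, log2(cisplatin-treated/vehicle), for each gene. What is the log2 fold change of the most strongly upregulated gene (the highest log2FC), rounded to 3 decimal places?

3.138

log2(2395/356.5) = 2.748  (Tgfb9)
log2(3.205/6.672) = -1.058  (Klf11)
log2(0.119/0.890) = -2.903  (Slc1)
log2(17.97/14.60) = 0.300  (Mcl9)
log2(50.22/5.703) = 3.138  (Bcl7)
Bcl7 is most strongly upregulated.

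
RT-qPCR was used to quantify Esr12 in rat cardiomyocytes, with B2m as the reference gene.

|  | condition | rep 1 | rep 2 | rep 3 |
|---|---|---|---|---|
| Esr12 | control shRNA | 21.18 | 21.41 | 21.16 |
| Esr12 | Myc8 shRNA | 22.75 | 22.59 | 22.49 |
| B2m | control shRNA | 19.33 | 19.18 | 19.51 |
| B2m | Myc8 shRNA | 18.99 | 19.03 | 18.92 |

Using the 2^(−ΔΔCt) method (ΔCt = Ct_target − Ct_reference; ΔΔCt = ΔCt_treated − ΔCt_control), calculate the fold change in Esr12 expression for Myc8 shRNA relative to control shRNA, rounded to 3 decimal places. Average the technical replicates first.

Mean Ct: Esr12 control shRNA 21.250; Esr12 Myc8 shRNA 22.610; B2m control shRNA 19.340; B2m Myc8 shRNA 18.980
ΔCt(control shRNA) = 21.250 − 19.340 = 1.910
ΔCt(Myc8 shRNA) = 22.610 − 18.980 = 3.630
ΔΔCt = 3.630 − 1.910 = 1.720
Fold change = 2^(−1.720) = 0.3035

0.304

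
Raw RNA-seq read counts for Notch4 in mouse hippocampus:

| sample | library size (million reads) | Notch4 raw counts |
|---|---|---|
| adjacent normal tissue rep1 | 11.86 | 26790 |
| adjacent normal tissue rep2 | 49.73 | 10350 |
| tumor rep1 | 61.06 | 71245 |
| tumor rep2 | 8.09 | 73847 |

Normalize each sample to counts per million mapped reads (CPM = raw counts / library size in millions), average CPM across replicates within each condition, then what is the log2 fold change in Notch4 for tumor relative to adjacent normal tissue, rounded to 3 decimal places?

2.061

CPM(adjacent normal tissue rep1) = 26790 / 11.86 = 2258.8533
CPM(adjacent normal tissue rep2) = 10350 / 49.73 = 208.1239
CPM(tumor rep1) = 71245 / 61.06 = 1166.8031
CPM(tumor rep2) = 73847 / 8.09 = 9128.1829
mean CPM(adjacent normal tissue) = 1233.4886; mean CPM(tumor) = 5147.4930
Fold change = 5147.4930 / 1233.4886 = 4.17312
log2(4.17312) = 2.0611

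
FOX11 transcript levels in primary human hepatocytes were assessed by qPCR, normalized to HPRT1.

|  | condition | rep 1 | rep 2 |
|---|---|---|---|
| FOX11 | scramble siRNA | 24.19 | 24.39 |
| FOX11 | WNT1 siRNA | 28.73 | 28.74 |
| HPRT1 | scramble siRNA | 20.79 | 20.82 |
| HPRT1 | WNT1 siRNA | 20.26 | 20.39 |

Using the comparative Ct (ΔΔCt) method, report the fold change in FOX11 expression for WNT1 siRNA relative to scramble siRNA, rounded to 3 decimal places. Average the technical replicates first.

0.033

Mean Ct: FOX11 scramble siRNA 24.290; FOX11 WNT1 siRNA 28.735; HPRT1 scramble siRNA 20.805; HPRT1 WNT1 siRNA 20.325
ΔCt(scramble siRNA) = 24.290 − 20.805 = 3.485
ΔCt(WNT1 siRNA) = 28.735 − 20.325 = 8.410
ΔΔCt = 8.410 − 3.485 = 4.925
Fold change = 2^(−4.925) = 0.0329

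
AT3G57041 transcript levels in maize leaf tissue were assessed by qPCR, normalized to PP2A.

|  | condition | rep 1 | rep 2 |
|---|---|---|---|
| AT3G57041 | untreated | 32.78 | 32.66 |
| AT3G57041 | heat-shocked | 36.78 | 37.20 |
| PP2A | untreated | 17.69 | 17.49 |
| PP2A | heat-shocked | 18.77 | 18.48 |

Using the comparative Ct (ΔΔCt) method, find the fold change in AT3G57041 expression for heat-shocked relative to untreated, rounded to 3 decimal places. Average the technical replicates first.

0.106

Mean Ct: AT3G57041 untreated 32.720; AT3G57041 heat-shocked 36.990; PP2A untreated 17.590; PP2A heat-shocked 18.625
ΔCt(untreated) = 32.720 − 17.590 = 15.130
ΔCt(heat-shocked) = 36.990 − 18.625 = 18.365
ΔΔCt = 18.365 − 15.130 = 3.235
Fold change = 2^(−3.235) = 0.1062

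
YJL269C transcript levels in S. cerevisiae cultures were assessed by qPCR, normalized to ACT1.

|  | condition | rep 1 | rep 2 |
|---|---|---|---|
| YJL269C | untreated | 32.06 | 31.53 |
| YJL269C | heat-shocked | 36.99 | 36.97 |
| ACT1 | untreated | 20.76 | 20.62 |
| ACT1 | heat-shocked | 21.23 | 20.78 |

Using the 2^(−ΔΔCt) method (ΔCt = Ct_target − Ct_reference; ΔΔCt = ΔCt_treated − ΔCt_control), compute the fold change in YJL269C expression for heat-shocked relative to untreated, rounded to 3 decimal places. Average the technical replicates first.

Mean Ct: YJL269C untreated 31.795; YJL269C heat-shocked 36.980; ACT1 untreated 20.690; ACT1 heat-shocked 21.005
ΔCt(untreated) = 31.795 − 20.690 = 11.105
ΔCt(heat-shocked) = 36.980 − 21.005 = 15.975
ΔΔCt = 15.975 − 11.105 = 4.870
Fold change = 2^(−4.870) = 0.0342

0.034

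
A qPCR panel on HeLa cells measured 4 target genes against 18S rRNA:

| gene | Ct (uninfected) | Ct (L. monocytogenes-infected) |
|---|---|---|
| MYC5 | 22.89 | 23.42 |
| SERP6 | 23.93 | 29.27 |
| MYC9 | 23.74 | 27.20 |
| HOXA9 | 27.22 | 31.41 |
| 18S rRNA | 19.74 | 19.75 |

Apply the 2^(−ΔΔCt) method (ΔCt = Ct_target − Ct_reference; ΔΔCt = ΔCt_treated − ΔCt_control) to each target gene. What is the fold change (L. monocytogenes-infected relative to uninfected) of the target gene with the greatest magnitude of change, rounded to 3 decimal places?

0.025

MYC5: ΔΔCt = (23.42−19.75) − (22.89−19.74) = 3.67 − 3.15 = 0.52; fold change = 2^-0.52 = 0.697
SERP6: ΔΔCt = (29.27−19.75) − (23.93−19.74) = 9.52 − 4.19 = 5.33; fold change = 2^-5.33 = 0.025
MYC9: ΔΔCt = (27.20−19.75) − (23.74−19.74) = 7.45 − 4.00 = 3.45; fold change = 2^-3.45 = 0.092
HOXA9: ΔΔCt = (31.41−19.75) − (27.22−19.74) = 11.66 − 7.48 = 4.18; fold change = 2^-4.18 = 0.055
SERP6 has the largest |ΔΔCt| = 5.33.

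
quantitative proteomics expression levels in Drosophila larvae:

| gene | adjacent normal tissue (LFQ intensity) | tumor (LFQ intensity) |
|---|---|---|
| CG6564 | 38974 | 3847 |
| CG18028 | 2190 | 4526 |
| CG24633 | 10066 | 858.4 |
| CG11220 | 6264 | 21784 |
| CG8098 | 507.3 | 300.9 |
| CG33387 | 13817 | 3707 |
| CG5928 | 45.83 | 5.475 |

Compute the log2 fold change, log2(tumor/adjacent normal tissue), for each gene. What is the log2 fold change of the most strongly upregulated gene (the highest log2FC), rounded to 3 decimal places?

log2(3847/38974) = -3.341  (CG6564)
log2(4526/2190) = 1.047  (CG18028)
log2(858.4/10066) = -3.552  (CG24633)
log2(21784/6264) = 1.798  (CG11220)
log2(300.9/507.3) = -0.754  (CG8098)
log2(3707/13817) = -1.898  (CG33387)
log2(5.475/45.83) = -3.065  (CG5928)
CG11220 is most strongly upregulated.

1.798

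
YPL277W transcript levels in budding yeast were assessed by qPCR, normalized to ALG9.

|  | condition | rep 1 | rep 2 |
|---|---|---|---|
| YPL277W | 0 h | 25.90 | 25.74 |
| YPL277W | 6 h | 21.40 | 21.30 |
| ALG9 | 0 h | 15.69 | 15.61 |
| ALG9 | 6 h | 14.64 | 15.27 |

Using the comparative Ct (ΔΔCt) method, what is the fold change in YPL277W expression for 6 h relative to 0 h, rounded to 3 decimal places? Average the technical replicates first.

13.690

Mean Ct: YPL277W 0 h 25.820; YPL277W 6 h 21.350; ALG9 0 h 15.650; ALG9 6 h 14.955
ΔCt(0 h) = 25.820 − 15.650 = 10.170
ΔCt(6 h) = 21.350 − 14.955 = 6.395
ΔΔCt = 6.395 − 10.170 = -3.775
Fold change = 2^(−(-3.775)) = 2^3.775 = 13.6895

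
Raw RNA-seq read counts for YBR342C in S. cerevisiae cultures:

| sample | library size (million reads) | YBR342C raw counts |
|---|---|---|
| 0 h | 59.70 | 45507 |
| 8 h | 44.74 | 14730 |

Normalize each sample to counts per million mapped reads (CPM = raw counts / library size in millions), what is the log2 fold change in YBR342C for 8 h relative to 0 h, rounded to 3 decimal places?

-1.211

CPM(0 h) = 45507 / 59.70 = 762.2613
CPM(8 h) = 14730 / 44.74 = 329.2356
Fold change = 329.2356 / 762.2613 = 0.43192
log2(0.43192) = -1.2112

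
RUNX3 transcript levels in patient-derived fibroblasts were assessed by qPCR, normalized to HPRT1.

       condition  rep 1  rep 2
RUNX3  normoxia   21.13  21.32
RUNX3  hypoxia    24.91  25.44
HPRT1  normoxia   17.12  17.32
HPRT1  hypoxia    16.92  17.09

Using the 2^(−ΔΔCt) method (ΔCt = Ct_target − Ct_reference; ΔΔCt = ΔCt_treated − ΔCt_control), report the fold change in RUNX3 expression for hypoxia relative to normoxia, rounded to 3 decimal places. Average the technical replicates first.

0.056

Mean Ct: RUNX3 normoxia 21.225; RUNX3 hypoxia 25.175; HPRT1 normoxia 17.220; HPRT1 hypoxia 17.005
ΔCt(normoxia) = 21.225 − 17.220 = 4.005
ΔCt(hypoxia) = 25.175 − 17.005 = 8.170
ΔΔCt = 8.170 − 4.005 = 4.165
Fold change = 2^(−4.165) = 0.0557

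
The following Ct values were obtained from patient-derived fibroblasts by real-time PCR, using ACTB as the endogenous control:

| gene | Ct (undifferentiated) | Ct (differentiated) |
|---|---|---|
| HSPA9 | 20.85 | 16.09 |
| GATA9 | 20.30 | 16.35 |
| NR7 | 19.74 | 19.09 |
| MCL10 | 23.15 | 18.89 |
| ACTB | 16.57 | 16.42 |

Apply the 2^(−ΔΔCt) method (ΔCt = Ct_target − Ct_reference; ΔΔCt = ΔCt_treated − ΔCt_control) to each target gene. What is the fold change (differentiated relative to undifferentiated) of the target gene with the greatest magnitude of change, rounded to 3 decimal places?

24.420

HSPA9: ΔΔCt = (16.09−16.42) − (20.85−16.57) = -0.33 − 4.28 = -4.61; fold change = 2^4.61 = 24.420
GATA9: ΔΔCt = (16.35−16.42) − (20.30−16.57) = -0.07 − 3.73 = -3.80; fold change = 2^3.80 = 13.929
NR7: ΔΔCt = (19.09−16.42) − (19.74−16.57) = 2.67 − 3.17 = -0.50; fold change = 2^0.50 = 1.414
MCL10: ΔΔCt = (18.89−16.42) − (23.15−16.57) = 2.47 − 6.58 = -4.11; fold change = 2^4.11 = 17.268
HSPA9 has the largest |ΔΔCt| = 4.61.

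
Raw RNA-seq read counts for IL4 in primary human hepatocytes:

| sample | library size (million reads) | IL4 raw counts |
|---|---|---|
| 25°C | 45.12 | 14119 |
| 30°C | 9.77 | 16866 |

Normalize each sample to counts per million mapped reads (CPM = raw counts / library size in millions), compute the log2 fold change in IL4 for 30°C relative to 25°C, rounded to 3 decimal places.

2.464

CPM(25°C) = 14119 / 45.12 = 312.9211
CPM(30°C) = 16866 / 9.77 = 1726.3050
Fold change = 1726.3050 / 312.9211 = 5.51674
log2(5.51674) = 2.4638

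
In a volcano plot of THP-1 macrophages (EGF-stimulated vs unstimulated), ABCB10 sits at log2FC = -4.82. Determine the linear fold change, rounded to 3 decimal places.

Fold change = 2^(-4.82) = 0.0354

0.035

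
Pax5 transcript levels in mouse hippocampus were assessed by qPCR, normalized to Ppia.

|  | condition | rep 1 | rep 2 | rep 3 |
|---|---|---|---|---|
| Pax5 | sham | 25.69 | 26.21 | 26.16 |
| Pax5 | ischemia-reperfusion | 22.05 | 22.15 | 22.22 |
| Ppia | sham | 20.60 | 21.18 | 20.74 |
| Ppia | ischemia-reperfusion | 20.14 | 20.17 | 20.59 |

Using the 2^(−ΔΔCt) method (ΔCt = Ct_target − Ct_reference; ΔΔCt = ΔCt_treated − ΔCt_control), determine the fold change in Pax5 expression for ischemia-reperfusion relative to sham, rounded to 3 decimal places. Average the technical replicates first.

10.126

Mean Ct: Pax5 sham 26.020; Pax5 ischemia-reperfusion 22.140; Ppia sham 20.840; Ppia ischemia-reperfusion 20.300
ΔCt(sham) = 26.020 − 20.840 = 5.180
ΔCt(ischemia-reperfusion) = 22.140 − 20.300 = 1.840
ΔΔCt = 1.840 − 5.180 = -3.340
Fold change = 2^(−(-3.340)) = 2^3.340 = 10.1261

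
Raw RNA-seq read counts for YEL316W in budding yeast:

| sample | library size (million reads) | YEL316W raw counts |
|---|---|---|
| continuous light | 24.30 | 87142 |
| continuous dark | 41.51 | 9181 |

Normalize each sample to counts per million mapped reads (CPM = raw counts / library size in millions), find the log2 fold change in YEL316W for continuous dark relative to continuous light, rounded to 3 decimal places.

CPM(continuous light) = 87142 / 24.30 = 3586.0905
CPM(continuous dark) = 9181 / 41.51 = 221.1756
Fold change = 221.1756 / 3586.0905 = 0.06168
log2(0.06168) = -4.0191

-4.019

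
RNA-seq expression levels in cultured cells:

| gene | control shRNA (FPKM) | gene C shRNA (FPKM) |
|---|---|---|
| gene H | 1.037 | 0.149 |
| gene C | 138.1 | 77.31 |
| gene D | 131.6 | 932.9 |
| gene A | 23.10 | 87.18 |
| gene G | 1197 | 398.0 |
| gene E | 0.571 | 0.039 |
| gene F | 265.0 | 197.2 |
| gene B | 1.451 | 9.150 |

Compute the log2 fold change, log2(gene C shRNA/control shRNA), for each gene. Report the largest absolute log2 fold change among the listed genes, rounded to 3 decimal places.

log2(0.149/1.037) = -2.799  (gene H)
log2(77.31/138.1) = -0.837  (gene C)
log2(932.9/131.6) = 2.826  (gene D)
log2(87.18/23.10) = 1.916  (gene A)
log2(398.0/1197) = -1.589  (gene G)
log2(0.039/0.571) = -3.872  (gene E)
log2(197.2/265.0) = -0.426  (gene F)
log2(9.150/1.451) = 2.657  (gene B)
The largest magnitude belongs to gene E.

3.872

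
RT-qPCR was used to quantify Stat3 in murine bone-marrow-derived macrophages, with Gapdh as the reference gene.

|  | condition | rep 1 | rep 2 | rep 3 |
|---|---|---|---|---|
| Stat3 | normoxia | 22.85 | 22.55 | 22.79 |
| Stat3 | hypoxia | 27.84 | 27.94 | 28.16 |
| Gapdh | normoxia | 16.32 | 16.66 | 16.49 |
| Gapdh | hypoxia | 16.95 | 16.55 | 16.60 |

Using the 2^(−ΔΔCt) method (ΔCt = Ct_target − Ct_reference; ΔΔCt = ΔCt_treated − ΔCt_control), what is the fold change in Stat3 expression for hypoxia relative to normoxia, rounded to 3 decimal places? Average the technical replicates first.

0.030

Mean Ct: Stat3 normoxia 22.730; Stat3 hypoxia 27.980; Gapdh normoxia 16.490; Gapdh hypoxia 16.700
ΔCt(normoxia) = 22.730 − 16.490 = 6.240
ΔCt(hypoxia) = 27.980 − 16.700 = 11.280
ΔΔCt = 11.280 − 6.240 = 5.040
Fold change = 2^(−5.040) = 0.0304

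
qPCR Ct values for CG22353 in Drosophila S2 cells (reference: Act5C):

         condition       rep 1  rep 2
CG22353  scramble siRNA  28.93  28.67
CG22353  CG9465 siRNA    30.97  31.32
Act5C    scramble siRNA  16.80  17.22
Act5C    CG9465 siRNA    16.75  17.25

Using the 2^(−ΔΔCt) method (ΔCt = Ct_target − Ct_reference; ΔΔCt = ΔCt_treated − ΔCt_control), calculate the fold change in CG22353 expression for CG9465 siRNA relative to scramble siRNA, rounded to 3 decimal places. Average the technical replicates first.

Mean Ct: CG22353 scramble siRNA 28.800; CG22353 CG9465 siRNA 31.145; Act5C scramble siRNA 17.010; Act5C CG9465 siRNA 17.000
ΔCt(scramble siRNA) = 28.800 − 17.010 = 11.790
ΔCt(CG9465 siRNA) = 31.145 − 17.000 = 14.145
ΔΔCt = 14.145 − 11.790 = 2.355
Fold change = 2^(−2.355) = 0.1955

0.195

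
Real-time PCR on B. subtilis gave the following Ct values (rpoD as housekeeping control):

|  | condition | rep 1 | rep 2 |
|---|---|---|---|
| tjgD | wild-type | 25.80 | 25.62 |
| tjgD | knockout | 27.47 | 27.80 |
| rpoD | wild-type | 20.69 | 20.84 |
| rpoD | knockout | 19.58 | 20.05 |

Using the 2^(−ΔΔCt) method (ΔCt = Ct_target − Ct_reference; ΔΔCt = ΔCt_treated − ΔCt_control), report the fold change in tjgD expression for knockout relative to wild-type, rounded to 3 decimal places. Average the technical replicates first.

0.136

Mean Ct: tjgD wild-type 25.710; tjgD knockout 27.635; rpoD wild-type 20.765; rpoD knockout 19.815
ΔCt(wild-type) = 25.710 − 20.765 = 4.945
ΔCt(knockout) = 27.635 − 19.815 = 7.820
ΔΔCt = 7.820 − 4.945 = 2.875
Fold change = 2^(−2.875) = 0.1363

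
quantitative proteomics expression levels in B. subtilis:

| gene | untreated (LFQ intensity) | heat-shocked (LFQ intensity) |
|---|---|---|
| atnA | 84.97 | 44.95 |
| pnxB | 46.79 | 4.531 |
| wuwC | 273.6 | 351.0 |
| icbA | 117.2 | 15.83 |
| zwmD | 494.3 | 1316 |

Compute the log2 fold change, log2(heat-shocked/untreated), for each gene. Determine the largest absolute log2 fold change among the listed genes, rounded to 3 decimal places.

log2(44.95/84.97) = -0.919  (atnA)
log2(4.531/46.79) = -3.368  (pnxB)
log2(351.0/273.6) = 0.359  (wuwC)
log2(15.83/117.2) = -2.888  (icbA)
log2(1316/494.3) = 1.413  (zwmD)
The largest magnitude belongs to pnxB.

3.368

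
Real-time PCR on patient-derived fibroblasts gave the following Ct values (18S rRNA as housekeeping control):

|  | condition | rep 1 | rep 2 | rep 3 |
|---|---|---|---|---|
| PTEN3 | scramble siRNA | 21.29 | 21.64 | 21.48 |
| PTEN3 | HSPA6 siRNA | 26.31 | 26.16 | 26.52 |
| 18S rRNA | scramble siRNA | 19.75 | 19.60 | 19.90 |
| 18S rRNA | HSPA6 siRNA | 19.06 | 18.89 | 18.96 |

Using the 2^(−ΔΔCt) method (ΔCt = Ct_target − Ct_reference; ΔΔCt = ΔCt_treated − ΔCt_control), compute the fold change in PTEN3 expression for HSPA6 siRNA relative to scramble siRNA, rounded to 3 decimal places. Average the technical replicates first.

0.020

Mean Ct: PTEN3 scramble siRNA 21.470; PTEN3 HSPA6 siRNA 26.330; 18S rRNA scramble siRNA 19.750; 18S rRNA HSPA6 siRNA 18.970
ΔCt(scramble siRNA) = 21.470 − 19.750 = 1.720
ΔCt(HSPA6 siRNA) = 26.330 − 18.970 = 7.360
ΔΔCt = 7.360 − 1.720 = 5.640
Fold change = 2^(−5.640) = 0.0201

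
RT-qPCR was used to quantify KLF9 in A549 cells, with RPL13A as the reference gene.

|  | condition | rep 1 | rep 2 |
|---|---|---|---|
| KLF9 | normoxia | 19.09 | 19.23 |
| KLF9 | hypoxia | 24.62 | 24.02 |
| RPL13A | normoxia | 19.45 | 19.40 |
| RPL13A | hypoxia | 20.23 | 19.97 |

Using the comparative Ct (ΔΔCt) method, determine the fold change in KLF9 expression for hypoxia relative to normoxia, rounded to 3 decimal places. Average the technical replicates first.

0.045

Mean Ct: KLF9 normoxia 19.160; KLF9 hypoxia 24.320; RPL13A normoxia 19.425; RPL13A hypoxia 20.100
ΔCt(normoxia) = 19.160 − 19.425 = -0.265
ΔCt(hypoxia) = 24.320 − 20.100 = 4.220
ΔΔCt = 4.220 − (-0.265) = 4.485
Fold change = 2^(−4.485) = 0.0447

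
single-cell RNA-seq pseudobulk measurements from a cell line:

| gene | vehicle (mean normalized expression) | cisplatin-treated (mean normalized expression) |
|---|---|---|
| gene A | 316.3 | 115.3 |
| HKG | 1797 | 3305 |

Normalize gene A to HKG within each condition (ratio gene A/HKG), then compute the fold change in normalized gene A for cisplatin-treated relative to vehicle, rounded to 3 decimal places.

gene A/HKG (vehicle) = 316.3 / 1797 = 0.17602
gene A/HKG (cisplatin-treated) = 115.3 / 3305 = 0.034887
Fold change = 0.034887 / 0.17602 = 0.1982

0.198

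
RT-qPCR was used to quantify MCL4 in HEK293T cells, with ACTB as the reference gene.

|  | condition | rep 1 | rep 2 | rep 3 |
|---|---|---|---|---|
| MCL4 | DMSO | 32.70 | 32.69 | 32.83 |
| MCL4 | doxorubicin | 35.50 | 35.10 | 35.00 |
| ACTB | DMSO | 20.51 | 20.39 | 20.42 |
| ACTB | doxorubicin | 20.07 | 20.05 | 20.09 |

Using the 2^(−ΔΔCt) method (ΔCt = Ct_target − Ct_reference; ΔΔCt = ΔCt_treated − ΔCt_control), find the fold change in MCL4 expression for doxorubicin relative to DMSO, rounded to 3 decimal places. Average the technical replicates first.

0.141

Mean Ct: MCL4 DMSO 32.740; MCL4 doxorubicin 35.200; ACTB DMSO 20.440; ACTB doxorubicin 20.070
ΔCt(DMSO) = 32.740 − 20.440 = 12.300
ΔCt(doxorubicin) = 35.200 − 20.070 = 15.130
ΔΔCt = 15.130 − 12.300 = 2.830
Fold change = 2^(−2.830) = 0.1406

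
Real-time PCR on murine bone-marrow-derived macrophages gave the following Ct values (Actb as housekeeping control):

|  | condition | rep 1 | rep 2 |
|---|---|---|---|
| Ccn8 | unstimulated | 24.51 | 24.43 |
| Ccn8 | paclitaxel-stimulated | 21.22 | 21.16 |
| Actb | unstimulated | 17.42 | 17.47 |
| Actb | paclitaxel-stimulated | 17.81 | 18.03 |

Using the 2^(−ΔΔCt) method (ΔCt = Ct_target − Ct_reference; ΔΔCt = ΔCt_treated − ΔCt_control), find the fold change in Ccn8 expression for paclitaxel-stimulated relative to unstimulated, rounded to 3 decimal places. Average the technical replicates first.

Mean Ct: Ccn8 unstimulated 24.470; Ccn8 paclitaxel-stimulated 21.190; Actb unstimulated 17.445; Actb paclitaxel-stimulated 17.920
ΔCt(unstimulated) = 24.470 − 17.445 = 7.025
ΔCt(paclitaxel-stimulated) = 21.190 − 17.920 = 3.270
ΔΔCt = 3.270 − 7.025 = -3.755
Fold change = 2^(−(-3.755)) = 2^3.755 = 13.5011

13.501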